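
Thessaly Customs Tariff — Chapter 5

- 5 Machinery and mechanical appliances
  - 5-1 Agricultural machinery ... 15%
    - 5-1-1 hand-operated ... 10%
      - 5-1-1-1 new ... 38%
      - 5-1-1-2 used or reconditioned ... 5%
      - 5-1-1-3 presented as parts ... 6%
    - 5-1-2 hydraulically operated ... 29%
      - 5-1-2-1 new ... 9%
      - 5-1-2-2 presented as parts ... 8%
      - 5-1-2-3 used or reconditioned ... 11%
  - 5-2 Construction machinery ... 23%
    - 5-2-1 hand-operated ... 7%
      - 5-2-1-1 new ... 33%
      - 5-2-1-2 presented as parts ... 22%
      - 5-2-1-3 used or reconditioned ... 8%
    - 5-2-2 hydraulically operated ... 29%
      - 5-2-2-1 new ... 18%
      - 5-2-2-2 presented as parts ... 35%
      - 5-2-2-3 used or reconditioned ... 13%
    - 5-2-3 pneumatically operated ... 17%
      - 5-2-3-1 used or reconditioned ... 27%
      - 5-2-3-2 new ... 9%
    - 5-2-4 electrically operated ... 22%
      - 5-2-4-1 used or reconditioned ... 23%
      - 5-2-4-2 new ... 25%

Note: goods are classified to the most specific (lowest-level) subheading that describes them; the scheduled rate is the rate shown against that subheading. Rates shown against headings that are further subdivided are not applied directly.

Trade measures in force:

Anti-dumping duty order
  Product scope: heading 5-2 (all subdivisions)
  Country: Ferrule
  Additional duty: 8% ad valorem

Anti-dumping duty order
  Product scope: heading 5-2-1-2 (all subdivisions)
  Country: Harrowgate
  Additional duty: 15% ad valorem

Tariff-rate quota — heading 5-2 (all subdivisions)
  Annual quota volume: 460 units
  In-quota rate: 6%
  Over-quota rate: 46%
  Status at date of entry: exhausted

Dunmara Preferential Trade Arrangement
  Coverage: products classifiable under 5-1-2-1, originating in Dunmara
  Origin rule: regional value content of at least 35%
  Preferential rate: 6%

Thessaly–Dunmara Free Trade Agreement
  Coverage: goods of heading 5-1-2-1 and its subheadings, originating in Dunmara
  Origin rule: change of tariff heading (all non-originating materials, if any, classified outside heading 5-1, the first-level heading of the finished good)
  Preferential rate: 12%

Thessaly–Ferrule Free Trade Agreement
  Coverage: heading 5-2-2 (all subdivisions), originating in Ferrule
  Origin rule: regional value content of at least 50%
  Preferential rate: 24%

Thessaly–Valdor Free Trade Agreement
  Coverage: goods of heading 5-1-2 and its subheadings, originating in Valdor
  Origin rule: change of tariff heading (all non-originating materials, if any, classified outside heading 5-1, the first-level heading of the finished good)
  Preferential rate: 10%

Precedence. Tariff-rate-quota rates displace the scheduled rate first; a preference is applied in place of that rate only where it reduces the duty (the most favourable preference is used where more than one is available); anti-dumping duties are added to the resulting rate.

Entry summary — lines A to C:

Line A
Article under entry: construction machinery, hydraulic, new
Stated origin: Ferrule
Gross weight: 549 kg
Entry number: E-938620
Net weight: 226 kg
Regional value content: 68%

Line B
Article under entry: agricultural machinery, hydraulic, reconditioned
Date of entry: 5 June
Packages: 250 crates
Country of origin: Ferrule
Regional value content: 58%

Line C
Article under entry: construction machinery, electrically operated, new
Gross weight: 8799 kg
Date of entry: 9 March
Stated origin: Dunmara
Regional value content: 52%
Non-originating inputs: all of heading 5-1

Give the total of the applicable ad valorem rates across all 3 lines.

Line A: construction → 5-2; hydraulic → 5-2-2; new → 5-2-2-1. Scheduled 18%. quota on 5-2 exhausted → over-quota 46%; Ferrule agreement on 5-2-2: RVC ≥ 50% → 24% available; preferential 24%; anti-dumping (Ferrule, 5-2): +8%; total 24% + 8% = 32%. → 32%.
Line B: agricultural → 5-1; hydraulic → 5-1-2; reconditioned → 5-1-2-3. Scheduled 11%. Ferrule agreement on 5-2-2: 5-1-2-3 not covered. → 11%.
Line C: construction → 5-2; electrically operated → 5-2-4; new → 5-2-4-2. Scheduled 25%. quota on 5-2 exhausted → over-quota 46%; Dunmara agreement on 5-1-2-1: 5-2-4-2 not covered; Dunmara agreement on 5-1-2-1: 5-2-4-2 not covered. → 46%.
Sum: 32% + 11% + 46% = 89%.

89%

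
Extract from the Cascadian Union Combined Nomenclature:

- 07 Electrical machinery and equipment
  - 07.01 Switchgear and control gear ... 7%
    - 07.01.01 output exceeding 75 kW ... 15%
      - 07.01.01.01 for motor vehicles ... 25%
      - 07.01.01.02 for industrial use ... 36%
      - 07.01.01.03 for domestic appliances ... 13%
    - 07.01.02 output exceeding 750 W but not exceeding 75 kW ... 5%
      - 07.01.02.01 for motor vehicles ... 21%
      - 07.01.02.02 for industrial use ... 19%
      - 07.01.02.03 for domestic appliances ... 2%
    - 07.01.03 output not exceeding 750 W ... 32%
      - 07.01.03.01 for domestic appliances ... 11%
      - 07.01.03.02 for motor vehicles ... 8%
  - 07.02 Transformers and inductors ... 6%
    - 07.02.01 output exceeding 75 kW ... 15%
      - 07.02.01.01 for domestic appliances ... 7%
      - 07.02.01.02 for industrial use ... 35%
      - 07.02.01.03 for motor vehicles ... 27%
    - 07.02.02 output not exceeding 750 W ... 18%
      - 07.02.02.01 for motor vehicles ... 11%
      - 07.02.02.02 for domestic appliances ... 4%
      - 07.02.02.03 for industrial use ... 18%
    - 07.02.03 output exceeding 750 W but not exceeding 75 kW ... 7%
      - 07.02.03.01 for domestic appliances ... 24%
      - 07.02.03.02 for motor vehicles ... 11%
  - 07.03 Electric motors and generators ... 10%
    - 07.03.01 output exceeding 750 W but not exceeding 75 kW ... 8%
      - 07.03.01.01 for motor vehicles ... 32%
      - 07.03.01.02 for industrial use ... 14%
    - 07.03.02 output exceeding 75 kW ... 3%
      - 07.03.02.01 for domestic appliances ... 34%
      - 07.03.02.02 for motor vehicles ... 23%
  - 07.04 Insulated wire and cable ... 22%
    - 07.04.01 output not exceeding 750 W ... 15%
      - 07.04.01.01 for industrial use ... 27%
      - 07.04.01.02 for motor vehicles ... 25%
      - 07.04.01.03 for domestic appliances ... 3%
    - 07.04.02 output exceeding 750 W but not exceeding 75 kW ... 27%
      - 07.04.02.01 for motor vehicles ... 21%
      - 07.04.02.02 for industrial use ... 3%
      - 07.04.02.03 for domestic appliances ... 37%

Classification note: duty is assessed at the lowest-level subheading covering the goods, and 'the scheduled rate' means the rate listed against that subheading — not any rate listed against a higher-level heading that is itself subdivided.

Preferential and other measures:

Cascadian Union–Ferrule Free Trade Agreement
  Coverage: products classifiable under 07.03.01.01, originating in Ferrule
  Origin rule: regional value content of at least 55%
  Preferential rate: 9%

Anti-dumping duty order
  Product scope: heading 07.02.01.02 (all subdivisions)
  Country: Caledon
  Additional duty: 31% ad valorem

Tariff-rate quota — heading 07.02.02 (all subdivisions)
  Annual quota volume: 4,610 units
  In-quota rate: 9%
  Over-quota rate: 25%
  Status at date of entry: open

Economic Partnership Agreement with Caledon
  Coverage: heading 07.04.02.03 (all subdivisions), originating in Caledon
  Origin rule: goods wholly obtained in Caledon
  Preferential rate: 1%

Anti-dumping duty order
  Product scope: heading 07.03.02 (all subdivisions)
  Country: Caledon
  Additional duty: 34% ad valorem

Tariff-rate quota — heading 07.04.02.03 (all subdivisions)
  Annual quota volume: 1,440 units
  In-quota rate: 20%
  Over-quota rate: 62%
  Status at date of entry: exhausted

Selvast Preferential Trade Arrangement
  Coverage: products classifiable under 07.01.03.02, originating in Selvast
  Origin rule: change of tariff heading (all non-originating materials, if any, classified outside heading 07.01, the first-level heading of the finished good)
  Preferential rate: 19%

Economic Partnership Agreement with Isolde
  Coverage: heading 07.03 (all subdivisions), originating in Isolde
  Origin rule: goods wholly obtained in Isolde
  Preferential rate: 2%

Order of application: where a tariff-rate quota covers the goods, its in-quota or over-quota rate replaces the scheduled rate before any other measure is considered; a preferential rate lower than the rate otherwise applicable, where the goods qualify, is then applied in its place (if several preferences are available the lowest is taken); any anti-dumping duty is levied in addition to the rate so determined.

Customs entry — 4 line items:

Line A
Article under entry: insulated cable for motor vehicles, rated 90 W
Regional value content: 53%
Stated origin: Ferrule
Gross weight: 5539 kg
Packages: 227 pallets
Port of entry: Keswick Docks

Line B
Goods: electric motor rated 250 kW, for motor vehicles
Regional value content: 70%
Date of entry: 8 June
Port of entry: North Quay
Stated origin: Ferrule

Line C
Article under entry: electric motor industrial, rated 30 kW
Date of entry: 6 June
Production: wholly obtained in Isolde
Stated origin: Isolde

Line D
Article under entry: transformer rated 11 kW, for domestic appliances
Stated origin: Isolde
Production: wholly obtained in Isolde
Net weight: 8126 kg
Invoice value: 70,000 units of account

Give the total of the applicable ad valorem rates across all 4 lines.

Line A: insulated cable → 07.04; rated 90 W → 07.04.01; for motor vehicles → 07.04.01.02. Scheduled 25%. Ferrule agreement on 07.03.01.01: 07.04.01.02 not covered. → 25%.
Line B: electric motor → 07.03; rated 250 kW → 07.03.02; for motor vehicles → 07.03.02.02. Scheduled 23%. Ferrule agreement on 07.03.01.01: 07.03.02.02 not covered. → 23%.
Line C: electric motor → 07.03; rated 30 kW → 07.03.01; industrial → 07.03.01.02. Scheduled 14%. Isolde agreement on 07.03: wholly obtained → 2% available; preferential 2%. → 2%.
Line D: transformer → 07.02; rated 11 kW → 07.02.03; for domestic appliances → 07.02.03.01. Scheduled 24%. Isolde agreement on 07.03: 07.02.03.01 not covered. → 24%.
Sum: 25% + 23% + 2% + 24% = 74%.

74%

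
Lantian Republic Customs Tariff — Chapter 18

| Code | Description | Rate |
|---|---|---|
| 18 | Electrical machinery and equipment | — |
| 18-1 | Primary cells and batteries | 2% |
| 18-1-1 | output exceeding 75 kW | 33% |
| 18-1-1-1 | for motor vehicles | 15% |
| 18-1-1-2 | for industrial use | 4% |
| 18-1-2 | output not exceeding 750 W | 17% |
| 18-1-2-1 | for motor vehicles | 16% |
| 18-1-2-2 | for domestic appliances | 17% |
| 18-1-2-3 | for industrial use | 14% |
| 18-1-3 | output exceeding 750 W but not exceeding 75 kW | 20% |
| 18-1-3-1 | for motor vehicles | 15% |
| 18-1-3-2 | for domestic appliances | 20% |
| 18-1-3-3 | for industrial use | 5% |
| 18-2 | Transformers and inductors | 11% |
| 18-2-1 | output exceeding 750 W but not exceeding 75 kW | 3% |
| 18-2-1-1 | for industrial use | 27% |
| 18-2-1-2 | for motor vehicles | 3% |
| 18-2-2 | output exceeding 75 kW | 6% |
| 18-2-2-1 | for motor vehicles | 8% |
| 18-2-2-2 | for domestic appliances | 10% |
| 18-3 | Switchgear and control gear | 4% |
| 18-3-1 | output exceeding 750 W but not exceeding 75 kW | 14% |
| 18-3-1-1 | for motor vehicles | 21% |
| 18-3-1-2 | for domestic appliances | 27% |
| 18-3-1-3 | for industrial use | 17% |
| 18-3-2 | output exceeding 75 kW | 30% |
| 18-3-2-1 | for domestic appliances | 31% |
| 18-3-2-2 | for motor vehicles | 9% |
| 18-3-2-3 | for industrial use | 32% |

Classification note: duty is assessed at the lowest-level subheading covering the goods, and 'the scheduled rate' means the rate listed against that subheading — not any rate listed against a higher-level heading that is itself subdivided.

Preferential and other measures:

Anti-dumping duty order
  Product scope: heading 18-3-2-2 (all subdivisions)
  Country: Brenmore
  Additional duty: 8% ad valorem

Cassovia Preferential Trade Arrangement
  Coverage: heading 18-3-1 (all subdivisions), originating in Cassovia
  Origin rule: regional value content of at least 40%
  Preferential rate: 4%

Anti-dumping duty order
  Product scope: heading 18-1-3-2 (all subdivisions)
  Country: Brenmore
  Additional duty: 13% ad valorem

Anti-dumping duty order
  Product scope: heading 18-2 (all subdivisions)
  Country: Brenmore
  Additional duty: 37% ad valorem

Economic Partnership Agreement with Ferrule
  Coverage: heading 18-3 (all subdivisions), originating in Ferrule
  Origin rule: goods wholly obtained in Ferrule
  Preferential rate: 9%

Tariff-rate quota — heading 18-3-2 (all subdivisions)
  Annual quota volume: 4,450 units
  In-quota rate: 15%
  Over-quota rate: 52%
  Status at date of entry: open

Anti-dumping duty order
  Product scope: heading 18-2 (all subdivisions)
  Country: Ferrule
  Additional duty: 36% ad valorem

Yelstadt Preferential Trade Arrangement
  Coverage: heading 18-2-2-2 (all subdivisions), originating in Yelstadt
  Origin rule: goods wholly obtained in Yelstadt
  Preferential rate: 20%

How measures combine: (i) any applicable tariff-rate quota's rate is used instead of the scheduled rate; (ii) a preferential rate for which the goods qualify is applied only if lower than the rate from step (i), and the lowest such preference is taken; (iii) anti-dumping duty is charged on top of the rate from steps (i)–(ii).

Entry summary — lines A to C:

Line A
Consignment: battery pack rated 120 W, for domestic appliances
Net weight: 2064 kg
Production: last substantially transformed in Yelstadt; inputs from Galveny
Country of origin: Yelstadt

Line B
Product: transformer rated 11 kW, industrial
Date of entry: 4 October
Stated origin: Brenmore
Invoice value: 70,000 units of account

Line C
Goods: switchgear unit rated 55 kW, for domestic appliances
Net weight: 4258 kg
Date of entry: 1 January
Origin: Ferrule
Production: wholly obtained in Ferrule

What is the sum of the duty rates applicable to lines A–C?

90%

Line A: battery pack → 18-1; rated 120 W → 18-1-2; for domestic appliances → 18-1-2-2. Scheduled 17%. Yelstadt agreement on 18-2-2-2: 18-1-2-2 not covered. → 17%.
Line B: transformer → 18-2; rated 11 kW → 18-2-1; industrial → 18-2-1-1. Scheduled 27%. anti-dumping (Brenmore, 18-2): +37%; total 27% + 37% = 64%. → 64%.
Line C: switchgear unit → 18-3; rated 55 kW → 18-3-1; for domestic appliances → 18-3-1-2. Scheduled 27%. Ferrule agreement on 18-3: wholly obtained → 9% available; preferential 9%. → 9%.
Sum: 17% + 64% + 9% = 90%.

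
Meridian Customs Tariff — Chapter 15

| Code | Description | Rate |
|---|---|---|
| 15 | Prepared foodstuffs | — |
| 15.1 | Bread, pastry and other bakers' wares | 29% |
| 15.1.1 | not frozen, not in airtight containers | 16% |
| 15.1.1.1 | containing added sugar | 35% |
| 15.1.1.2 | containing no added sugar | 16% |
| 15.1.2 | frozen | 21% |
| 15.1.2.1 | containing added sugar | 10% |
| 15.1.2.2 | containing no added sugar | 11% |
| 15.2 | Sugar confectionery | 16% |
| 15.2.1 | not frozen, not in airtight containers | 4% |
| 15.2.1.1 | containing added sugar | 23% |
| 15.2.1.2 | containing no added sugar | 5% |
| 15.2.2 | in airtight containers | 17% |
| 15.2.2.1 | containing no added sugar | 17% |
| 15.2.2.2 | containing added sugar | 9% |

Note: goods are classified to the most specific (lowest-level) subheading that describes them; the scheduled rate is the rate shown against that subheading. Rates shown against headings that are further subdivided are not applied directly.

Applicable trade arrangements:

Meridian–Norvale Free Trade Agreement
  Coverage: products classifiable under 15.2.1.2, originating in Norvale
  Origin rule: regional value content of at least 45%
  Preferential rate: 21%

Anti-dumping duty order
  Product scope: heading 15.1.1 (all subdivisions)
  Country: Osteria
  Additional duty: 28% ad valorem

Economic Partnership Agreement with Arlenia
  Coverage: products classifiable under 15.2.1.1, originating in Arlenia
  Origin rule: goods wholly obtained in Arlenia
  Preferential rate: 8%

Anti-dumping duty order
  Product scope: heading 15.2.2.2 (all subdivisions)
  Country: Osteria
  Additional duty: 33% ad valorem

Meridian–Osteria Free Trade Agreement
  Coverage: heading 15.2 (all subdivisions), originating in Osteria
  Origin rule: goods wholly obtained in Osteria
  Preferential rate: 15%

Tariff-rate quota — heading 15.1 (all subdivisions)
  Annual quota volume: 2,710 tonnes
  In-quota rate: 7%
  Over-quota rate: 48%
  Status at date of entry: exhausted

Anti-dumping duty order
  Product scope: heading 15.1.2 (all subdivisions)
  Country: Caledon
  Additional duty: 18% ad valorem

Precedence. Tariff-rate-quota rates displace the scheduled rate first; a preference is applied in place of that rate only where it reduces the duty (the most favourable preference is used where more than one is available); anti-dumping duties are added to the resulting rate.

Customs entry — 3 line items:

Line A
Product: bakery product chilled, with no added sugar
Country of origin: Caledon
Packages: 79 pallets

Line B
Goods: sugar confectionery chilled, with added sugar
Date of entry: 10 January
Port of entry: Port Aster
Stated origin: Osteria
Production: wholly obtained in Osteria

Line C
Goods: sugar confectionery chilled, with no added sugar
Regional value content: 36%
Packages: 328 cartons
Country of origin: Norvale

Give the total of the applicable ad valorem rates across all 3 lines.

68%

Line A: bakery product → 15.1; chilled → 15.1.1; with no added sugar → 15.1.1.2. Scheduled 16%. quota on 15.1 exhausted → over-quota 48%. → 48%.
Line B: sugar confectionery → 15.2; chilled → 15.2.1; with added sugar → 15.2.1.1. Scheduled 23%. Osteria agreement on 15.2: wholly obtained → 15% available; preferential 15%. → 15%.
Line C: sugar confectionery → 15.2; chilled → 15.2.1; with no added sugar → 15.2.1.2. Scheduled 5%. Norvale agreement on 15.2.1.2: RVC < 45%. → 5%.
Sum: 48% + 15% + 5% = 68%.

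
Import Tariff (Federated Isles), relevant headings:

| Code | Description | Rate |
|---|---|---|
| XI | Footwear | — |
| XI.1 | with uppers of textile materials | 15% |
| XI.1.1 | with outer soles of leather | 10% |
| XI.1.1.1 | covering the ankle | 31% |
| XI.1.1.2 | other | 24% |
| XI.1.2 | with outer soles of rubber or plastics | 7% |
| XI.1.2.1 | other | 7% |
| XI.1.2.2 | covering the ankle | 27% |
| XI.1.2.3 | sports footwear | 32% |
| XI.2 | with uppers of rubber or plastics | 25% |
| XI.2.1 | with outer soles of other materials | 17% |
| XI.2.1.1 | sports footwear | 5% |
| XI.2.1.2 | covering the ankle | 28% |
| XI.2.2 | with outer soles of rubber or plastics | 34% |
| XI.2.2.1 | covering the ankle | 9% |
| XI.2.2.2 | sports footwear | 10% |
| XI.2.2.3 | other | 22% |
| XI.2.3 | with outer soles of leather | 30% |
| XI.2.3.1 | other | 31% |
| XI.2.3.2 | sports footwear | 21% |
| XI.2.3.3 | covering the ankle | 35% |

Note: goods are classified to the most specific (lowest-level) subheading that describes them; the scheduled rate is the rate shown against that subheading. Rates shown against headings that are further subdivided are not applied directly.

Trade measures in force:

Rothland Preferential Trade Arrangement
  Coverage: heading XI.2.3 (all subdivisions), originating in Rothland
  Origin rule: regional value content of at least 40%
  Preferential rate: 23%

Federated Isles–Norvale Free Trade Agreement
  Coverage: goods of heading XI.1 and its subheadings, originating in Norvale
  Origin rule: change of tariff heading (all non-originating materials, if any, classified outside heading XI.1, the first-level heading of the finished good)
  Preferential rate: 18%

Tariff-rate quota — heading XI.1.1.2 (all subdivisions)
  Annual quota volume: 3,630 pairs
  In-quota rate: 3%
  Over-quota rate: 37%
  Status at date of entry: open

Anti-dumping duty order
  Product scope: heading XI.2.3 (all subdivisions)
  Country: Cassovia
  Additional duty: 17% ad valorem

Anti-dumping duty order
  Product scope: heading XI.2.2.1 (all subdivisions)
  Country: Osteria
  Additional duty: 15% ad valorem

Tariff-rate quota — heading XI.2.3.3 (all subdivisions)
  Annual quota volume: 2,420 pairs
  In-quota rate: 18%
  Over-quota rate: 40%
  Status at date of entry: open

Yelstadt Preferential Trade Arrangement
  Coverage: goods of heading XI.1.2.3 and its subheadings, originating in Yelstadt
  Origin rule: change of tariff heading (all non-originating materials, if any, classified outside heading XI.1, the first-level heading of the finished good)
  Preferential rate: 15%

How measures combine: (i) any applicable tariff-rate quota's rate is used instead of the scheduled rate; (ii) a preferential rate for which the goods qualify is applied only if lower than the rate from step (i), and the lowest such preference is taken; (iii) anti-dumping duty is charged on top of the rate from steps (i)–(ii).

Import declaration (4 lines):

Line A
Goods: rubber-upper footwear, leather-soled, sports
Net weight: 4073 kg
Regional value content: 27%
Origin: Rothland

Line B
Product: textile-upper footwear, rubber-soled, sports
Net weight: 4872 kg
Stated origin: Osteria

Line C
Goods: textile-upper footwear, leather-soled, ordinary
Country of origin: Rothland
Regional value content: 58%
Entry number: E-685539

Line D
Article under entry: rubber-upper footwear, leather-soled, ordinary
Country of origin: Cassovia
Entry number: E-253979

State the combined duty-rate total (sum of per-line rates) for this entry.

Line A: rubber-upper → XI.2; leather-soled → XI.2.3; sports → XI.2.3.2. Scheduled 21%. Rothland agreement on XI.2.3: RVC < 40%. → 21%.
Line B: textile-upper → XI.1; rubber-soled → XI.1.2; sports → XI.1.2.3. Scheduled 32%. No special measure applies. → 32%.
Line C: textile-upper → XI.1; leather-soled → XI.1.1; ordinary → XI.1.1.2. Scheduled 24%. quota on XI.1.1.2 open → in-quota 3%; Rothland agreement on XI.2.3: XI.1.1.2 not covered. → 3%.
Line D: rubber-upper → XI.2; leather-soled → XI.2.3; ordinary → XI.2.3.1. Scheduled 31%. anti-dumping (Cassovia, XI.2.3): +17%; total 31% + 17% = 48%. → 48%.
Sum: 21% + 32% + 3% + 48% = 104%.

104%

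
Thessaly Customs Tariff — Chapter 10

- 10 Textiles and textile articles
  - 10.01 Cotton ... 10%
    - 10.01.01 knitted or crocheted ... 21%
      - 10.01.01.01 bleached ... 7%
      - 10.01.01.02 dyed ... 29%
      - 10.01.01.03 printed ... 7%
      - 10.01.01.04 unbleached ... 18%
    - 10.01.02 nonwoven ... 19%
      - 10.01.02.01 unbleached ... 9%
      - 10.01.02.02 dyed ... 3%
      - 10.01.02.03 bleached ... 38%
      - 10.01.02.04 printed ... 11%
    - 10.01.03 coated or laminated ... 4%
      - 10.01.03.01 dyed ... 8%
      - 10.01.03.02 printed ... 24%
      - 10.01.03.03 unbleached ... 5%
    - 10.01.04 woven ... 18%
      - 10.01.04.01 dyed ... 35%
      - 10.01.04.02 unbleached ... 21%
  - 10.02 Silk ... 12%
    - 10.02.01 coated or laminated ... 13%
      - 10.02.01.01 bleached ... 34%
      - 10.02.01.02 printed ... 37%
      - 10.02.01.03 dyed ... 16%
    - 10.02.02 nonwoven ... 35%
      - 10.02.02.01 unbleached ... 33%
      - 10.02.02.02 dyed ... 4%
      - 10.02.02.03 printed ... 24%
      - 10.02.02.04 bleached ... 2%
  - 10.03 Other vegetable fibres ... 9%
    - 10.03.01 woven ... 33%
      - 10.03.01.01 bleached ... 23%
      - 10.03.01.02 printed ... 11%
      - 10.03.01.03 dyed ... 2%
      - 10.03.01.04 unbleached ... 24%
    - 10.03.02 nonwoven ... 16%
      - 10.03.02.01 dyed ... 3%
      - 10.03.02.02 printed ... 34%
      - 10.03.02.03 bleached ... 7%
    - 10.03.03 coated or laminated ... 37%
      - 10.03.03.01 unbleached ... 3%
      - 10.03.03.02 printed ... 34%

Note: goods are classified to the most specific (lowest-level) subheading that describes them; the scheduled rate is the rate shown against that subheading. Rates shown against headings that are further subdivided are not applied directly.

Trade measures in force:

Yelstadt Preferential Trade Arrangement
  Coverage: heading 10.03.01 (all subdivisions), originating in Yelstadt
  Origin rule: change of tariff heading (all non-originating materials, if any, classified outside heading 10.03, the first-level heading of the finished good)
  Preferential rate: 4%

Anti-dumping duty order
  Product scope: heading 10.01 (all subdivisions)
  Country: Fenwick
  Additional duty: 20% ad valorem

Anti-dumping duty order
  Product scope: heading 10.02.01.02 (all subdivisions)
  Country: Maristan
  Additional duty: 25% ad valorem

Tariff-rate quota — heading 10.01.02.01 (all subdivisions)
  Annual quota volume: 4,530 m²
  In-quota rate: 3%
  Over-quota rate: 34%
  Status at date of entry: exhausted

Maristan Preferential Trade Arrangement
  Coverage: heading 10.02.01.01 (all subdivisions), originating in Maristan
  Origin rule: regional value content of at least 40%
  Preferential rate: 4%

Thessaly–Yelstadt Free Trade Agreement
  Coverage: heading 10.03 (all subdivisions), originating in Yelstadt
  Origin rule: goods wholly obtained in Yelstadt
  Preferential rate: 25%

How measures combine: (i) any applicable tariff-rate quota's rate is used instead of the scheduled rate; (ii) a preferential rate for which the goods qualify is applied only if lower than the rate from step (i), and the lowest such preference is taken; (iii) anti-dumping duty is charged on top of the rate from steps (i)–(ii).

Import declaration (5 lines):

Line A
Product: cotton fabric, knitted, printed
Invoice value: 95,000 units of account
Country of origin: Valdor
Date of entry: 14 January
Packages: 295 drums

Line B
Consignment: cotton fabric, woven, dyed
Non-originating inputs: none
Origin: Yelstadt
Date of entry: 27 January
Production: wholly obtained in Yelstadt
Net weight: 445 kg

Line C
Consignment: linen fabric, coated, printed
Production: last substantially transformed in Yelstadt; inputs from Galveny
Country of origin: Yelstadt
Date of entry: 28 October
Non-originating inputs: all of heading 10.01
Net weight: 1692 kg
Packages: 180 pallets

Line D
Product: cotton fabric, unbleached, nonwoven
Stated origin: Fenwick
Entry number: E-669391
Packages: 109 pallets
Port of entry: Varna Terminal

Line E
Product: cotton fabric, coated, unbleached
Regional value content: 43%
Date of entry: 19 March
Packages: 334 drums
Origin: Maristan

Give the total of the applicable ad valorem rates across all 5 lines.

Line A: cotton → 10.01; knitted → 10.01.01; printed → 10.01.01.03. Scheduled 7%. No special measure applies. → 7%.
Line B: cotton → 10.01; woven → 10.01.04; dyed → 10.01.04.01. Scheduled 35%. Yelstadt agreement on 10.03.01: 10.01.04.01 not covered; Yelstadt agreement on 10.03: 10.01.04.01 not covered. → 35%.
Line C: linen → 10.03; coated → 10.03.03; printed → 10.03.03.02. Scheduled 34%. Yelstadt agreement on 10.03.01: 10.03.03.02 not covered; Yelstadt agreement on 10.03: not wholly obtained. → 34%.
Line D: cotton → 10.01; nonwoven → 10.01.02; unbleached → 10.01.02.01. Scheduled 9%. quota on 10.01.02.01 exhausted → over-quota 34%; anti-dumping (Fenwick, 10.01): +20%; total 34% + 20% = 54%. → 54%.
Line E: cotton → 10.01; coated → 10.01.03; unbleached → 10.01.03.03. Scheduled 5%. Maristan agreement on 10.02.01.01: 10.01.03.03 not covered. → 5%.
Sum: 7% + 35% + 34% + 54% + 5% = 135%.

135%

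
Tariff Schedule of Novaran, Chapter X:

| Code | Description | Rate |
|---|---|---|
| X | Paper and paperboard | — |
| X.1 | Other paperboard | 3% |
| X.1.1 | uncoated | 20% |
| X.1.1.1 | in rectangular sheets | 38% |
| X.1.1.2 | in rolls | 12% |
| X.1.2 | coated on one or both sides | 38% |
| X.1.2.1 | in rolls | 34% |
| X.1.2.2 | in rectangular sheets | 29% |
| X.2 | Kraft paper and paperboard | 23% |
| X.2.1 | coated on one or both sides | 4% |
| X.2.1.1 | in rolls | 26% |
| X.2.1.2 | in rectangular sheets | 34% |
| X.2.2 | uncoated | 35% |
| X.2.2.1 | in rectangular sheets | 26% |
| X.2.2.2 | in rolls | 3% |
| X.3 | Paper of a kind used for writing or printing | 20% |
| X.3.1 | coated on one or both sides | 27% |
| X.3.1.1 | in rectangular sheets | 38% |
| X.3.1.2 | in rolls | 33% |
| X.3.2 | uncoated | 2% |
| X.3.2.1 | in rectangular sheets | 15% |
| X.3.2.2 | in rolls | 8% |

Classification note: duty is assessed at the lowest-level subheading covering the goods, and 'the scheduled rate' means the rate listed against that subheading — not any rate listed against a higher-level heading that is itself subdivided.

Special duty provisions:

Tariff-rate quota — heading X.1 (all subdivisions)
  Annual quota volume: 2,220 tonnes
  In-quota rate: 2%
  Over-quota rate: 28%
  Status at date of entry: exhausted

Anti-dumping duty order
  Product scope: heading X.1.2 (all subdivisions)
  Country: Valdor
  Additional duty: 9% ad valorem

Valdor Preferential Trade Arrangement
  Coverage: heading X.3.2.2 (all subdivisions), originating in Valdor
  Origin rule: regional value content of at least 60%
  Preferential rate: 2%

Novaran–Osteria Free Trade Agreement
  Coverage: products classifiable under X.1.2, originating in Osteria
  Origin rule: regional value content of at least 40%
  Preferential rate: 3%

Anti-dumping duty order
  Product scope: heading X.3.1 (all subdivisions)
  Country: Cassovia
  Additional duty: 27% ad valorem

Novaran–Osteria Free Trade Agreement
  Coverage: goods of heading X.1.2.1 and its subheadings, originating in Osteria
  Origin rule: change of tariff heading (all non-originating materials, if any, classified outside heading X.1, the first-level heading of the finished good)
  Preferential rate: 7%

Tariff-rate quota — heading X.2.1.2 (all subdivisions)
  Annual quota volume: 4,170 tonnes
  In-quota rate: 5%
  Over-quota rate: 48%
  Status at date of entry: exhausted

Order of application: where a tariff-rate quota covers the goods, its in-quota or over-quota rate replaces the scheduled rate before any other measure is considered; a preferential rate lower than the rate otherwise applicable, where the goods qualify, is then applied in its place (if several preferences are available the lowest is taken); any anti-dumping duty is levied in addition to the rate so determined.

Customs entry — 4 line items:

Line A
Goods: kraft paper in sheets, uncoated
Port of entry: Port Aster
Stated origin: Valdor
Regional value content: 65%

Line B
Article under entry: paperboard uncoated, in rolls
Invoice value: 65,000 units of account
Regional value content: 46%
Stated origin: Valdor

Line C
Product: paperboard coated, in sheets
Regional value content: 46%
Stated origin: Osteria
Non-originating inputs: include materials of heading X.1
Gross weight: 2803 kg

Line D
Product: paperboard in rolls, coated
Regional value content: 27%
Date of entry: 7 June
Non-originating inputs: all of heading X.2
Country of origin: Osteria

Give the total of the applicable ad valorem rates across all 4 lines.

64%

Line A: kraft paper → X.2; uncoated → X.2.2; in sheets → X.2.2.1. Scheduled 26%. Valdor agreement on X.3.2.2: X.2.2.1 not covered. → 26%.
Line B: paperboard → X.1; uncoated → X.1.1; in rolls → X.1.1.2. Scheduled 12%. quota on X.1 exhausted → over-quota 28%; Valdor agreement on X.3.2.2: X.1.1.2 not covered. → 28%.
Line C: paperboard → X.1; coated → X.1.2; in sheets → X.1.2.2. Scheduled 29%. quota on X.1 exhausted → over-quota 28%; Osteria agreement on X.1.2: RVC ≥ 40% → 3% available; Osteria agreement on X.1.2.1: X.1.2.2 not covered; preferential 3%. → 3%.
Line D: paperboard → X.1; coated → X.1.2; in rolls → X.1.2.1. Scheduled 34%. quota on X.1 exhausted → over-quota 28%; Osteria agreement on X.1.2: RVC < 40%; Osteria agreement on X.1.2.1: CTH met → 7% available; preferential 7%. → 7%.
Sum: 26% + 28% + 3% + 7% = 64%.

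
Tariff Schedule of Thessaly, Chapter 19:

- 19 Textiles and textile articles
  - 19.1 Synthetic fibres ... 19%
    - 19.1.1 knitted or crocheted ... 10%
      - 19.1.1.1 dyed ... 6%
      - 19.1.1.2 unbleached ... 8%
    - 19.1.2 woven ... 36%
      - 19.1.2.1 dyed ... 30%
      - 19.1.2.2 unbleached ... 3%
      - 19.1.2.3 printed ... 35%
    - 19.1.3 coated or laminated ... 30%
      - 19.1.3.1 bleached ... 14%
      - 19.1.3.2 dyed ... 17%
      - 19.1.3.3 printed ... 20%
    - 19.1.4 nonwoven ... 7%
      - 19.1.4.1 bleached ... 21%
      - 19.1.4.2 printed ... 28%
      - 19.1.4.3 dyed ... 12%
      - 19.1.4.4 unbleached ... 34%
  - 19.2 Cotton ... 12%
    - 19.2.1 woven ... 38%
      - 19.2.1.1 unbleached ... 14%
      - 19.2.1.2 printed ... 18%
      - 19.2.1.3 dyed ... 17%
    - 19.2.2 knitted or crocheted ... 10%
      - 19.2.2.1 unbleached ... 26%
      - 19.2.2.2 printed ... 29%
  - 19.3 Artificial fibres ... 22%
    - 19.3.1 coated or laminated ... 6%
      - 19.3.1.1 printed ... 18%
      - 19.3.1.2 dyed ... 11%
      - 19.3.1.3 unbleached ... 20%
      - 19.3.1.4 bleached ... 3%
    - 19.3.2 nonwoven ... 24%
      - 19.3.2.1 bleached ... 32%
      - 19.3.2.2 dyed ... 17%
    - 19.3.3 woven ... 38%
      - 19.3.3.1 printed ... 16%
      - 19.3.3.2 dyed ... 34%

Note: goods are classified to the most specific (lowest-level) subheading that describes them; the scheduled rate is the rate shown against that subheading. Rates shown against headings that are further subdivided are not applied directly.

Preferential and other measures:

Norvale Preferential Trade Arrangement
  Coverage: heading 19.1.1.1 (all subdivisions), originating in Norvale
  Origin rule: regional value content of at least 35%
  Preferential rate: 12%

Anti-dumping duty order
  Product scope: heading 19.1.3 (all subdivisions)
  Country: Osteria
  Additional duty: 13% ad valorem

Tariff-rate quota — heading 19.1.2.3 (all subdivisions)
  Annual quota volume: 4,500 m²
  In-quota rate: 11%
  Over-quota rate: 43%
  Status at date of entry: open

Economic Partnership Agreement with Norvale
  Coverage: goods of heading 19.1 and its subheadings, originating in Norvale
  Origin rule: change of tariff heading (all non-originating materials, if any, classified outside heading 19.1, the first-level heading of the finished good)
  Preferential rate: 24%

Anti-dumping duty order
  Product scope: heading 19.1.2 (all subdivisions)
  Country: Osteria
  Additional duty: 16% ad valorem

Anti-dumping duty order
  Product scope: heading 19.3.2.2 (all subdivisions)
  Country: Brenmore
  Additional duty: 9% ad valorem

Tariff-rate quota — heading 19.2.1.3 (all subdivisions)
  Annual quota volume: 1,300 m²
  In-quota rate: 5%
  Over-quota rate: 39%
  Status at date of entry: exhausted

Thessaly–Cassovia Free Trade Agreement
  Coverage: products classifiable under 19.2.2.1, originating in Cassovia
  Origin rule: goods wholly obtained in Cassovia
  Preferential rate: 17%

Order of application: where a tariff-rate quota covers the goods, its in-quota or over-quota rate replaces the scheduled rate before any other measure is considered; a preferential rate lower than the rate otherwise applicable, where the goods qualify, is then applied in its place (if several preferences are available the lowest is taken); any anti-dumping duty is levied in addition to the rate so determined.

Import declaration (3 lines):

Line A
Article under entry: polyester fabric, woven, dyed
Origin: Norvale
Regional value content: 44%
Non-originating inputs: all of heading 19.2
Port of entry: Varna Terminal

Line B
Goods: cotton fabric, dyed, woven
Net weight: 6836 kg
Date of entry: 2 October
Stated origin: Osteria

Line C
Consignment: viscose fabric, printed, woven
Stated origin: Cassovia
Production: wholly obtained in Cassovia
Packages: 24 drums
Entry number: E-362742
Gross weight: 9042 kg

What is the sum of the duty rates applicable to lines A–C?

Line A: polyester → 19.1; woven → 19.1.2; dyed → 19.1.2.1. Scheduled 30%. Norvale agreement on 19.1.1.1: 19.1.2.1 not covered; Norvale agreement on 19.1: CTH met → 24% available; preferential 24%. → 24%.
Line B: cotton → 19.2; woven → 19.2.1; dyed → 19.2.1.3. Scheduled 17%. quota on 19.2.1.3 exhausted → over-quota 39%. → 39%.
Line C: viscose → 19.3; woven → 19.3.3; printed → 19.3.3.1. Scheduled 16%. Cassovia agreement on 19.2.2.1: 19.3.3.1 not covered. → 16%.
Sum: 24% + 39% + 16% = 79%.

79%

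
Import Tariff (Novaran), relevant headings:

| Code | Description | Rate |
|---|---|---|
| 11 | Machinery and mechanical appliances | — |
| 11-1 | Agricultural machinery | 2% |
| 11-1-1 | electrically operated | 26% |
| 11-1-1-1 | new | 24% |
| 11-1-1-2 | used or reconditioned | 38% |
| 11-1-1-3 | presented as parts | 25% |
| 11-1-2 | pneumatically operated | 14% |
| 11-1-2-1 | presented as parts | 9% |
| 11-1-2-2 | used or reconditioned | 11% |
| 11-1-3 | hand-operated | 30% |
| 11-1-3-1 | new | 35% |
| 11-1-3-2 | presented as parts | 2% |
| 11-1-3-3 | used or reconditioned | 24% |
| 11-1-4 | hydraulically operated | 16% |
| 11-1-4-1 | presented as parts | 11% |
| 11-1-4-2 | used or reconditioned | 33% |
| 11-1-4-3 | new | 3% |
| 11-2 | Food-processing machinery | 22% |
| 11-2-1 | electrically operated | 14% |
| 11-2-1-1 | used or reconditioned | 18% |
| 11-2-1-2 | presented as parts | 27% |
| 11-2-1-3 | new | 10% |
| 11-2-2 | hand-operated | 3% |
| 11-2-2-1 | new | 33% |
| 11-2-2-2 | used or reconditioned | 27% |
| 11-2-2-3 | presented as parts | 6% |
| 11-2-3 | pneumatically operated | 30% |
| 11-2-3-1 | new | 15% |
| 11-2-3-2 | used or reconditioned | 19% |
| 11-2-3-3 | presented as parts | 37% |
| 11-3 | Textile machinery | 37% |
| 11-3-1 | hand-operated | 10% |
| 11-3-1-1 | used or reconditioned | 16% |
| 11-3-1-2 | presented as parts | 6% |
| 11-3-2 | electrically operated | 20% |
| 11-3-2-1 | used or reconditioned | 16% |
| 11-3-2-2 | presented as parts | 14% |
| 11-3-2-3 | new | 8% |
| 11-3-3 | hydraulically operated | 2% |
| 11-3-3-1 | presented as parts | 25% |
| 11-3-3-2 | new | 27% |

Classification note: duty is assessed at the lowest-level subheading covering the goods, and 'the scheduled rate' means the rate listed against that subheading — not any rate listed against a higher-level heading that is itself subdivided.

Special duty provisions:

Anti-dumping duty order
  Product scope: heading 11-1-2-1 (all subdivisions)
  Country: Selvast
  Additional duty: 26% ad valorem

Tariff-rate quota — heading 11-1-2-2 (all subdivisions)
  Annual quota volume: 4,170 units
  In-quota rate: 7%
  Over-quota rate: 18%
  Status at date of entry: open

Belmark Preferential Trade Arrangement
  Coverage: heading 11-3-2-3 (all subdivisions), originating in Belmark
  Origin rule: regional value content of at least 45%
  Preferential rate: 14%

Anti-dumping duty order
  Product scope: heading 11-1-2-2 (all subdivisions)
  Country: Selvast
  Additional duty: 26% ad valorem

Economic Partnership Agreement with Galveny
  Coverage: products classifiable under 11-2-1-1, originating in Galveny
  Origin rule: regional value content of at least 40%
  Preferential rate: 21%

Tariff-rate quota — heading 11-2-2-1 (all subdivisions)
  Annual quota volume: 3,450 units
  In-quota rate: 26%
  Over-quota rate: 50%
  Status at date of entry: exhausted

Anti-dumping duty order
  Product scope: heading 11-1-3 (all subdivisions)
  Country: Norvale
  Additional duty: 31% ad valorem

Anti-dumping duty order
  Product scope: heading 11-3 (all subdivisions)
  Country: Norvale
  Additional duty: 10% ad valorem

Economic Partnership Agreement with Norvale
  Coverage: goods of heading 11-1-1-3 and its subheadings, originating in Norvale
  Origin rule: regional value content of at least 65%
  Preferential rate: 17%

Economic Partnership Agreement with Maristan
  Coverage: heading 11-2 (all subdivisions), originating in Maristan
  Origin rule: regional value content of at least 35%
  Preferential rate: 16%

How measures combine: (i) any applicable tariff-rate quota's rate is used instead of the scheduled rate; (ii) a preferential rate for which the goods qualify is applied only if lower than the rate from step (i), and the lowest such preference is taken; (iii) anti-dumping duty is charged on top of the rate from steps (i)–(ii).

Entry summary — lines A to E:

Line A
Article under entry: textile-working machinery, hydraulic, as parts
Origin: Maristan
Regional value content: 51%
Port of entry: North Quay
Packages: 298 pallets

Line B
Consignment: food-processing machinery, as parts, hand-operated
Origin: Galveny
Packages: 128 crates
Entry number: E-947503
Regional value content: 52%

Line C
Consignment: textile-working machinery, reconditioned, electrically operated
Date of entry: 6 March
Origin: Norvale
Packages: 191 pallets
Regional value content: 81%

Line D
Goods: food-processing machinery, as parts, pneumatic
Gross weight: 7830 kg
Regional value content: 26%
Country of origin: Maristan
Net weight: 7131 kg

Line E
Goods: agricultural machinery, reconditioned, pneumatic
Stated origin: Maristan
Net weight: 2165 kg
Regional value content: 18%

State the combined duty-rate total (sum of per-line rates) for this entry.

Line A: textile-working → 11-3; hydraulic → 11-3-3; as parts → 11-3-3-1. Scheduled 25%. Maristan agreement on 11-2: 11-3-3-1 not covered. → 25%.
Line B: food-processing → 11-2; hand-operated → 11-2-2; as parts → 11-2-2-3. Scheduled 6%. Galveny agreement on 11-2-1-1: 11-2-2-3 not covered. → 6%.
Line C: textile-working → 11-3; electrically operated → 11-3-2; reconditioned → 11-3-2-1. Scheduled 16%. Norvale agreement on 11-1-1-3: 11-3-2-1 not covered; anti-dumping (Norvale, 11-3): +10%; total 16% + 10% = 26%. → 26%.
Line D: food-processing → 11-2; pneumatic → 11-2-3; as parts → 11-2-3-3. Scheduled 37%. Maristan agreement on 11-2: RVC < 35%. → 37%.
Line E: agricultural → 11-1; pneumatic → 11-1-2; reconditioned → 11-1-2-2. Scheduled 11%. quota on 11-1-2-2 open → in-quota 7%; Maristan agreement on 11-2: 11-1-2-2 not covered. → 7%.
Sum: 25% + 6% + 26% + 37% + 7% = 101%.

101%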